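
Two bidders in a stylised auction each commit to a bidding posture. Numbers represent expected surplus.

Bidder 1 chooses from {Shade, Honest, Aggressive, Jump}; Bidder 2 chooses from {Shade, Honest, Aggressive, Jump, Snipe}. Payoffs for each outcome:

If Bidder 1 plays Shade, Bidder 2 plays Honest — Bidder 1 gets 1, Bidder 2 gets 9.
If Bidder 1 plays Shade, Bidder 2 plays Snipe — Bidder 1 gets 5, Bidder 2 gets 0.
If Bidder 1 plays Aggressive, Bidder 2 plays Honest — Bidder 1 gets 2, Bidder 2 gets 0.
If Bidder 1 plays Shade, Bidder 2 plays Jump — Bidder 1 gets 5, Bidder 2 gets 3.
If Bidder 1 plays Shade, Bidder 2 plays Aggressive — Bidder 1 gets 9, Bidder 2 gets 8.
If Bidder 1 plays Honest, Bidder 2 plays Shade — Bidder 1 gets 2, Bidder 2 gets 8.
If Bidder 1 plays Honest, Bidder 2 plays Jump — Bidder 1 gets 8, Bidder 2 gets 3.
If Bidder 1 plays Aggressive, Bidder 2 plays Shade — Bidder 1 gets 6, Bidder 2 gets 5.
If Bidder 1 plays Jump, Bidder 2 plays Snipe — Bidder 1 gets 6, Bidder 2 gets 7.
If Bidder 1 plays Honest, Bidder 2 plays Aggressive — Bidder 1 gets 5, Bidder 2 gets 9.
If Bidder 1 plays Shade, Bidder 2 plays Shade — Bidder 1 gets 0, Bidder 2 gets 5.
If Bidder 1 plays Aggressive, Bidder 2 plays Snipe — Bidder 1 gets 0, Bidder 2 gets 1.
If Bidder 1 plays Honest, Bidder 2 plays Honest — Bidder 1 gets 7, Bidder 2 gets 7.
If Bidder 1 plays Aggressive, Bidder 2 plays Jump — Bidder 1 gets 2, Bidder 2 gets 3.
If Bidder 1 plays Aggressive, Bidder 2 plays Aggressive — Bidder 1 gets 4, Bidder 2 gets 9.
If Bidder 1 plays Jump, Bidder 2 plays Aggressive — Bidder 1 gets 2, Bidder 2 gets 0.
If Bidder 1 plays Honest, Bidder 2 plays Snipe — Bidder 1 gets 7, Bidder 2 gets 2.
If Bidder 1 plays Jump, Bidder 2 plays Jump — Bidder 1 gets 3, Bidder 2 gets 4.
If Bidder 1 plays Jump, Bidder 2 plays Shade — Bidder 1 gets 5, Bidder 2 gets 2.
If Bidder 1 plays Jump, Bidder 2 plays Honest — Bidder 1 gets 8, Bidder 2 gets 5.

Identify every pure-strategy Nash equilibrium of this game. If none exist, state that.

Check each profile: it is a Nash equilibrium iff no player can strictly gain by switching unilaterally.
(Shade, Shade): Bidder 1 can switch to Honest (0 → 2). Not NE.
(Shade, Honest): Bidder 1 can switch to Honest (1 → 7). Not NE.
(Shade, Aggressive): Bidder 2 can switch to Honest (8 → 9). Not NE.
(Shade, Jump): Bidder 1 can switch to Honest (5 → 8). Not NE.
(Shade, Snipe): Bidder 1 can switch to Honest (5 → 7). Not NE.
(Honest, Shade): Bidder 1 can switch to Aggressive (2 → 6). Not NE.
(The remaining 14 profiles each have a profitable deviation by the same check.)

No pure-strategy Nash equilibrium.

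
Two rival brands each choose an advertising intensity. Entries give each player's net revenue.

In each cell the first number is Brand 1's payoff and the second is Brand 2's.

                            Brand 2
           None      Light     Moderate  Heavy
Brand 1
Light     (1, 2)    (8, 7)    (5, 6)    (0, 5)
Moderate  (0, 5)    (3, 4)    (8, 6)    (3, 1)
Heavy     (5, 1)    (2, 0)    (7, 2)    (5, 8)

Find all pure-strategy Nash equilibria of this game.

For each player, find the best response to each opponent profile; mutual best responses are the pure NE.
Brand 1 against None: payoffs 1, 0, 5 → best response Heavy.
Brand 1 against Light: payoffs 8, 3, 2 → best response Light.
Brand 1 against Moderate: payoffs 5, 8, 7 → best response Moderate.
Brand 1 against Heavy: payoffs 0, 3, 5 → best response Heavy.
Brand 2 against Light: payoffs 2, 7, 6, 5 → best response Light.
Brand 2 against Moderate: payoffs 5, 4, 6, 1 → best response Moderate.
Brand 2 against Heavy: payoffs 1, 0, 2, 8 → best response Heavy.
Mutual best responses: (Light, Light); (Moderate, Moderate); (Heavy, Heavy).

Pure-strategy Nash equilibria: (Light, Light), (Moderate, Moderate), (Heavy, Heavy)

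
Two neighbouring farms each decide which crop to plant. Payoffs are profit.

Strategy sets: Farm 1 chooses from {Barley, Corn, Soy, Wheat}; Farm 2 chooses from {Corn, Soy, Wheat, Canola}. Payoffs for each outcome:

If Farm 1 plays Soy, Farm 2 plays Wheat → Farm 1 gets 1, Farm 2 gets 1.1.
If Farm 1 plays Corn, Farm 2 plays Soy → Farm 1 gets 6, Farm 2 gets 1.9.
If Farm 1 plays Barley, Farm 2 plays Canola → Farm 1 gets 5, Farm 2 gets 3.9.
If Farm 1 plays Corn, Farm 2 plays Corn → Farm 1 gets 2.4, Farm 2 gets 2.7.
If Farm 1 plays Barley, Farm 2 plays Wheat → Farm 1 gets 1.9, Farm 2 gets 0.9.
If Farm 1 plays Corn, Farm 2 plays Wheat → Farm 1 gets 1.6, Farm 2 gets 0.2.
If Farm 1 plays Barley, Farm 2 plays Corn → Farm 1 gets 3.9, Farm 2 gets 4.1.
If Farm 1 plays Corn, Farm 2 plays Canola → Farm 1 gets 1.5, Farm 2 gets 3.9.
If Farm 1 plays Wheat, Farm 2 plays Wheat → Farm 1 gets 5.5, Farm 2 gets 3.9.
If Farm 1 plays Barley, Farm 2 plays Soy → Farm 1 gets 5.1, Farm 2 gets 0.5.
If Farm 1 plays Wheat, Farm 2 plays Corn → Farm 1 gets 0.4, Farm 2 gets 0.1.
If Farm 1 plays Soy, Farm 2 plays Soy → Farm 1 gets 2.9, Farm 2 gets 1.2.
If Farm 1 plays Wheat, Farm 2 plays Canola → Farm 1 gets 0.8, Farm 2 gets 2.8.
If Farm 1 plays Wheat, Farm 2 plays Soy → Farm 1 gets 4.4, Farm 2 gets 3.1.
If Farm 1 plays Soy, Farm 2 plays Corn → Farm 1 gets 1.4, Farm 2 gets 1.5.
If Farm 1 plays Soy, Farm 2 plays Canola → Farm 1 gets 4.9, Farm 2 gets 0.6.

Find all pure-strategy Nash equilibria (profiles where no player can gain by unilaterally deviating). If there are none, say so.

Farm 1 against Corn: payoffs 3.9, 2.4, 1.4, 0.4 → best response Barley.
Farm 1 against Soy: payoffs 5.1, 6, 2.9, 4.4 → best response Corn.
Farm 1 against Wheat: payoffs 1.9, 1.6, 1, 5.5 → best response Wheat.
Farm 1 against Canola: payoffs 5, 1.5, 4.9, 0.8 → best response Barley.
Farm 2 against Barley: payoffs 4.1, 0.5, 0.9, 3.9 → best response Corn.
Farm 2 against Corn: payoffs 2.7, 1.9, 0.2, 3.9 → best response Canola.
Farm 2 against Soy: payoffs 1.5, 1.2, 1.1, 0.6 → best response Corn.
Farm 2 against Wheat: payoffs 0.1, 3.1, 3.9, 2.8 → best response Wheat.
Mutual best responses: (Barley, Corn); (Wheat, Wheat).

The pure Nash equilibria are (Barley, Corn) and (Wheat, Wheat).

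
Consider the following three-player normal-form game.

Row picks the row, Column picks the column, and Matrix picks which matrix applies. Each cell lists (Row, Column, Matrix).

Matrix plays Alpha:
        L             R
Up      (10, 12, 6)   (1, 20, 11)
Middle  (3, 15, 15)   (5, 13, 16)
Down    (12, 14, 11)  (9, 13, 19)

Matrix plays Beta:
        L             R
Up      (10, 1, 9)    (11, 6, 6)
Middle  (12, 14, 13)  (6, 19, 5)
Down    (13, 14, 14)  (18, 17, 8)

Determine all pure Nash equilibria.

Row against (L, Alpha): payoffs 10, 3, 12 → best response Down.
Row against (L, Beta): payoffs 10, 12, 13 → best response Down.
Row against (R, Alpha): payoffs 1, 5, 9 → best response Down.
Row against (R, Beta): payoffs 11, 6, 18 → best response Down.
Column against (Up, Alpha): payoffs 12, 20 → best response R.
Column against (Up, Beta): payoffs 1, 6 → best response R.
Column against (Middle, Alpha): payoffs 15, 13 → best response L.
Column against (Middle, Beta): payoffs 14, 19 → best response R.
Column against (Down, Alpha): payoffs 14, 13 → best response L.
Column against (Down, Beta): payoffs 14, 17 → best response R.
Matrix against (Up, L): payoffs 6, 9 → best response Beta.
Matrix against (Up, R): payoffs 11, 6 → best response Alpha.
Matrix against (Middle, L): payoffs 15, 13 → best response Alpha.
Matrix against (Middle, R): payoffs 16, 5 → best response Alpha.
Matrix against (Down, L): payoffs 11, 14 → best response Beta.
Matrix against (Down, R): payoffs 19, 8 → best response Alpha.
No profile is a mutual best response for all players.

There is no pure-strategy Nash equilibrium.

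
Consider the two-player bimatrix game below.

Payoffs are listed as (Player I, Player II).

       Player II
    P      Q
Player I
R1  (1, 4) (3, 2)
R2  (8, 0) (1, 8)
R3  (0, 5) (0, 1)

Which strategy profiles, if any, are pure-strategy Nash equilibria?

This game has no pure Nash equilibrium.

(R1, P): Player I can switch to R2 (1 → 8). Not NE.
(R1, Q): Player II can switch to P (2 → 4). Not NE.
(R2, P): Player II can switch to Q (0 → 8). Not NE.
(R2, Q): Player I can switch to R1 (1 → 3). Not NE.
(R3, P): Player I can switch to R1 (0 → 1). Not NE.
(R3, Q): Player I can switch to R1 (0 → 3). Not NE.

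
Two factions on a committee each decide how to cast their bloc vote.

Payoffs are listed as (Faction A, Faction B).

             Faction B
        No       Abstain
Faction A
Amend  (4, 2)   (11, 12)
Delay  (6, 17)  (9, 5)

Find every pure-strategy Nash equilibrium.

Faction A against No: payoffs 4, 6 → best response Delay.
Faction A against Abstain: payoffs 11, 9 → best response Amend.
Faction B against Amend: payoffs 2, 12 → best response Abstain.
Faction B against Delay: payoffs 17, 5 → best response No.
Mutual best responses: (Amend, Abstain); (Delay, No).

The pure Nash equilibria are (Amend, Abstain), (Delay, No).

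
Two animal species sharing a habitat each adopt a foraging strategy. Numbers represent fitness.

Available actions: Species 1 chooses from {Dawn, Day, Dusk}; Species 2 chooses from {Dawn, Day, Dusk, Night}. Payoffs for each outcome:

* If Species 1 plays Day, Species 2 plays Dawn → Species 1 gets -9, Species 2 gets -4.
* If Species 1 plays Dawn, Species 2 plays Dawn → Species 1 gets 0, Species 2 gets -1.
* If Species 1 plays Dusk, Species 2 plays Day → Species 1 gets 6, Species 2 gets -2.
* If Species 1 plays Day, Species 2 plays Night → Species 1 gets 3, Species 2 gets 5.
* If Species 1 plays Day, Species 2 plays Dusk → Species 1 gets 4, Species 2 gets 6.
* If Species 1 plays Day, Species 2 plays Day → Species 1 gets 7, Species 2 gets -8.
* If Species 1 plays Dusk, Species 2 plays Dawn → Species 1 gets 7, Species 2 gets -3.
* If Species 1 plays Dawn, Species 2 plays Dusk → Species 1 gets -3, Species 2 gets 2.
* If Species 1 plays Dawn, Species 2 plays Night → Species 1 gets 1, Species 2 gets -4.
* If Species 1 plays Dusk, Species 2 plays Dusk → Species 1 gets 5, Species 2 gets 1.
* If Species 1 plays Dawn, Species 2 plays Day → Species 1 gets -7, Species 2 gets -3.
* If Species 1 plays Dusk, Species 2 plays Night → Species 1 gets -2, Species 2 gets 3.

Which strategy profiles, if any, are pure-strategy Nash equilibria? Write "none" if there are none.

none

Check each profile: it is a Nash equilibrium iff no player can strictly gain by switching unilaterally.
(Dawn, Dawn): Species 1 can switch to Dusk (0 → 7). Not NE.
(Dawn, Day): Species 1 can switch to Day (-7 → 7). Not NE.
(Dawn, Dusk): Species 1 can switch to Day (-3 → 4). Not NE.
(Dawn, Night): Species 1 can switch to Day (1 → 3). Not NE.
(Day, Dawn): Species 1 can switch to Dawn (-9 → 0). Not NE.
(Day, Day): Species 2 can switch to Dawn (-8 → -4). Not NE.
(Day, Dusk): Species 1 can switch to Dusk (4 → 5). Not NE.
(Day, Night): Species 2 can switch to Dusk (5 → 6). Not NE.
(Dusk, Dawn): Species 2 can switch to Day (-3 → -2). Not NE.
(Dusk, Day): Species 1 can switch to Day (6 → 7). Not NE.
(Dusk, Dusk): Species 2 can switch to Night (1 → 3). Not NE.
(Dusk, Night): Species 1 can switch to Dawn (-2 → 1). Not NE.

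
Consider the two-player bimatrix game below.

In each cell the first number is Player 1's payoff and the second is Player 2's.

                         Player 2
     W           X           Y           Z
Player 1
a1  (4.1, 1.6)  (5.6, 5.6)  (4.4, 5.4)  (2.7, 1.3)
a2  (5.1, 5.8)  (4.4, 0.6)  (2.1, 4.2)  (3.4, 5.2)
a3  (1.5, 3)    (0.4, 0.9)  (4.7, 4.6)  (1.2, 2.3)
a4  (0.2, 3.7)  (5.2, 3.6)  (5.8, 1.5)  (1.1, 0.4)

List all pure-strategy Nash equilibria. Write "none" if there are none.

The pure Nash equilibria are (a1, X) and (a2, W).

Player 1 against W: payoffs 4.1, 5.1, 1.5, 0.2 → best response a2.
Player 1 against X: payoffs 5.6, 4.4, 0.4, 5.2 → best response a1.
Player 1 against Y: payoffs 4.4, 2.1, 4.7, 5.8 → best response a4.
Player 1 against Z: payoffs 2.7, 3.4, 1.2, 1.1 → best response a2.
Player 2 against a1: payoffs 1.6, 5.6, 5.4, 1.3 → best response X.
Player 2 against a2: payoffs 5.8, 0.6, 4.2, 5.2 → best response W.
Player 2 against a3: payoffs 3, 0.9, 4.6, 2.3 → best response Y.
Player 2 against a4: payoffs 3.7, 3.6, 1.5, 0.4 → best response W.
Mutual best responses: (a1, X); (a2, W).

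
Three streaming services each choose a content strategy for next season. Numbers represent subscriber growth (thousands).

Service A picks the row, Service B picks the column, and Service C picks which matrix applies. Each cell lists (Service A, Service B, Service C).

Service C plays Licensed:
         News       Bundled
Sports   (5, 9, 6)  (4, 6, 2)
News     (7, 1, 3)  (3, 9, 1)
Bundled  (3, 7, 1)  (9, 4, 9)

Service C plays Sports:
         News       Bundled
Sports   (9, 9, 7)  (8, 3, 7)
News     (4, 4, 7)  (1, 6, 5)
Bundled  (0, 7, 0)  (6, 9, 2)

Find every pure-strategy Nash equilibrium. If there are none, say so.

(Sports, News, Sports)

For each strategy profile, look for a profitable unilateral deviation.
(Sports, News, Licensed): Service A can switch to News (5 → 7). Not NE.
(Sports, News, Sports): Service A gets 9, best alternative 4; Service B gets 9, best alternative 3; Service C gets 7, best alternative 6. No profitable deviation — NE.
(Sports, Bundled, Licensed): Service A can switch to Bundled (4 → 9). Not NE.
(Sports, Bundled, Sports): Service B can switch to News (3 → 9). Not NE.
(News, News, Licensed): Service B can switch to Bundled (1 → 9). Not NE.
(News, News, Sports): Service A can switch to Sports (4 → 9). Not NE.
(News, Bundled, Licensed): Service A can switch to Sports (3 → 4). Not NE.
(The remaining 5 profiles each have a profitable deviation by the same check.)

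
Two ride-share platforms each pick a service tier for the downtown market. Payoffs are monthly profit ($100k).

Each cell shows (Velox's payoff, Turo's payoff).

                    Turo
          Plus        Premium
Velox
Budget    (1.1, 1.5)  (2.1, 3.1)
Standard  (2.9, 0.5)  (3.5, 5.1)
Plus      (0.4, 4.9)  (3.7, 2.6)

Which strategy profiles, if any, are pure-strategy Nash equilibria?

No pure-strategy Nash equilibrium.

(Budget, Plus): Velox can switch to Standard (1.1 → 2.9). Not NE.
(Budget, Premium): Velox can switch to Standard (2.1 → 3.5). Not NE.
(Standard, Plus): Turo can switch to Premium (0.5 → 5.1). Not NE.
(Standard, Premium): Velox can switch to Plus (3.5 → 3.7). Not NE.
(Plus, Plus): Velox can switch to Budget (0.4 → 1.1). Not NE.
(Plus, Premium): Turo can switch to Plus (2.6 → 4.9). Not NE.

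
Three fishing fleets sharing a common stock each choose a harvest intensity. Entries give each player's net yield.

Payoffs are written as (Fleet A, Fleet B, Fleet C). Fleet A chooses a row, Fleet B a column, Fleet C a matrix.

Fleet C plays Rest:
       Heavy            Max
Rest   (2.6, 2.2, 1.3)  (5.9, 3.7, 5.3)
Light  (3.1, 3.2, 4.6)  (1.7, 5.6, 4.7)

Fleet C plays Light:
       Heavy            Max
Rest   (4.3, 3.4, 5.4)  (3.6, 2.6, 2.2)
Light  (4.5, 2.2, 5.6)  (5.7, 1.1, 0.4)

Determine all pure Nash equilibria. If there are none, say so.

(Rest, Heavy, Rest): Fleet A can switch to Light (2.6 → 3.1). Not NE.
(Rest, Heavy, Light): Fleet A can switch to Light (4.3 → 4.5). Not NE.
(Rest, Max, Rest): Fleet A gets 5.9, best alternative 1.7; Fleet B gets 3.7, best alternative 2.2; Fleet C gets 5.3, best alternative 2.2. No profitable deviation — NE.
(Rest, Max, Light): Fleet A can switch to Light (3.6 → 5.7). Not NE.
(Light, Heavy, Rest): Fleet B can switch to Max (3.2 → 5.6). Not NE.
(Light, Heavy, Light): Fleet A gets 4.5, best alternative 4.3; Fleet B gets 2.2, best alternative 1.1; Fleet C gets 5.6, best alternative 4.6. No profitable deviation — NE.
(Light, Max, Rest): Fleet A can switch to Rest (1.7 → 5.9). Not NE.
(Light, Max, Light): Fleet B can switch to Heavy (1.1 → 2.2). Not NE.

The pure Nash equilibria are (Rest, Max, Rest); (Light, Heavy, Light).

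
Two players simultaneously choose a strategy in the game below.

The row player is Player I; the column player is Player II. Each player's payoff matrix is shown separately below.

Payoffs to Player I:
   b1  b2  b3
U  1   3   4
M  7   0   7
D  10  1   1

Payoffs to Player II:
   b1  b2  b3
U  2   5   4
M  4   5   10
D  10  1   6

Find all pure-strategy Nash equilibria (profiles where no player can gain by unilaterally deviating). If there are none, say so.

The pure Nash equilibria are (U, b2), (M, b3), (D, b1).

Player I against b1: payoffs 1, 7, 10 → best response D.
Player I against b2: payoffs 3, 0, 1 → best response U.
Player I against b3: payoffs 4, 7, 1 → best response M.
Player II against U: payoffs 2, 5, 4 → best response b2.
Player II against M: payoffs 4, 5, 10 → best response b3.
Player II against D: payoffs 10, 1, 6 → best response b1.
Mutual best responses: (U, b2); (M, b3); (D, b1).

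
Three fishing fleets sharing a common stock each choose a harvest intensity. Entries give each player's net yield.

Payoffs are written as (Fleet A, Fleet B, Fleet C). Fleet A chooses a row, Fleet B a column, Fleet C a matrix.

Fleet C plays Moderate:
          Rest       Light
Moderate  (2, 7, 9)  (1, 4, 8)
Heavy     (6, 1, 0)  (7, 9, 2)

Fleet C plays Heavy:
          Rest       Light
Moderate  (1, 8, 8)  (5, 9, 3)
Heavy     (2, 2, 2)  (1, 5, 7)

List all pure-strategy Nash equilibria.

There is no pure-strategy Nash equilibrium.

(Moderate, Rest, Moderate): Fleet A can switch to Heavy (2 → 6). Not NE.
(Moderate, Rest, Heavy): Fleet A can switch to Heavy (1 → 2). Not NE.
(Moderate, Light, Moderate): Fleet A can switch to Heavy (1 → 7). Not NE.
(Moderate, Light, Heavy): Fleet C can switch to Moderate (3 → 8). Not NE.
(Heavy, Rest, Moderate): Fleet B can switch to Light (1 → 9). Not NE.
(Heavy, Rest, Heavy): Fleet B can switch to Light (2 → 5). Not NE.
(Heavy, Light, Moderate): Fleet C can switch to Heavy (2 → 7). Not NE.
(Heavy, Light, Heavy): Fleet A can switch to Moderate (1 → 5). Not NE.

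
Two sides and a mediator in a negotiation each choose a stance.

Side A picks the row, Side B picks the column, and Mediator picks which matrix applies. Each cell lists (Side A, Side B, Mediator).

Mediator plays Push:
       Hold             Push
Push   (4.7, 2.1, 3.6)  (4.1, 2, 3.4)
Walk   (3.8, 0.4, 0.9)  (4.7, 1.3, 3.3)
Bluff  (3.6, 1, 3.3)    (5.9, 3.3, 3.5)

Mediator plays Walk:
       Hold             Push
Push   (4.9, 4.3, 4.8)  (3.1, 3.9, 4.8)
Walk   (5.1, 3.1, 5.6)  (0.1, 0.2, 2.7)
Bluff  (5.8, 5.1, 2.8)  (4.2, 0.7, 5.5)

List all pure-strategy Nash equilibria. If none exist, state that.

(Push, Hold, Push): Mediator can switch to Walk (3.6 → 4.8). Not NE.
(Push, Hold, Walk): Side A can switch to Walk (4.9 → 5.1). Not NE.
(Push, Push, Push): Side A can switch to Walk (4.1 → 4.7). Not NE.
(Push, Push, Walk): Side A can switch to Bluff (3.1 → 4.2). Not NE.
(Walk, Hold, Push): Side A can switch to Push (3.8 → 4.7). Not NE.
(Walk, Hold, Walk): Side A can switch to Bluff (5.1 → 5.8). Not NE.
(The remaining 6 profiles each have a profitable deviation by the same check.)

This game has no pure Nash equilibrium.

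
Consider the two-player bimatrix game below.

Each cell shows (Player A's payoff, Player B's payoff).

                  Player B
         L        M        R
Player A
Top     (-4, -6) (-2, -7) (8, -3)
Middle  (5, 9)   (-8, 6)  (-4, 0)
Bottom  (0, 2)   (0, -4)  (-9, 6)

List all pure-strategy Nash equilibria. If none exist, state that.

Pure-strategy Nash equilibria: (Top, R); (Middle, L)

For each player, find the best response to each opponent profile; mutual best responses are the pure NE.
Player A against L: payoffs -4, 5, 0 → best response Middle.
Player A against M: payoffs -2, -8, 0 → best response Bottom.
Player A against R: payoffs 8, -4, -9 → best response Top.
Player B against Top: payoffs -6, -7, -3 → best response R.
Player B against Middle: payoffs 9, 6, 0 → best response L.
Player B against Bottom: payoffs 2, -4, 6 → best response R.
Mutual best responses: (Top, R); (Middle, L).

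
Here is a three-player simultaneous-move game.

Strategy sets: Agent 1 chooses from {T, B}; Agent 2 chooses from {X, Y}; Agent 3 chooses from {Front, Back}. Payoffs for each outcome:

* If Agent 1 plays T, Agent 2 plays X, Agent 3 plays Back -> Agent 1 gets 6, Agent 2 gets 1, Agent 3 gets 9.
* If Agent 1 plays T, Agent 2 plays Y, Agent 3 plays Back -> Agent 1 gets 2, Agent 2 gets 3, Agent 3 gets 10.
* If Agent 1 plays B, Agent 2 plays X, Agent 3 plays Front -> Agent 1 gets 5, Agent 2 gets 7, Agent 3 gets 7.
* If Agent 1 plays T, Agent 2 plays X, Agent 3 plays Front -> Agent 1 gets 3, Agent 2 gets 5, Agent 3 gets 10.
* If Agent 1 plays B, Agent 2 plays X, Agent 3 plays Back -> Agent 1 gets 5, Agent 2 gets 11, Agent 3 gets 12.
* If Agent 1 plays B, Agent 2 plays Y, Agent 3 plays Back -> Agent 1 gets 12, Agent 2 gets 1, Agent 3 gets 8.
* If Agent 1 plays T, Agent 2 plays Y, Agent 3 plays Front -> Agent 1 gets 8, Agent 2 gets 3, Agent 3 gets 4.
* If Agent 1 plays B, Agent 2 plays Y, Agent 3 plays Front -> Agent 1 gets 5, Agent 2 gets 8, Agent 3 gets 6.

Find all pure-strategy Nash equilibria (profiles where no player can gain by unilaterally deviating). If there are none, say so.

There is no pure-strategy Nash equilibrium.

For each strategy profile, look for a profitable unilateral deviation.
(T, X, Front): Agent 1 can switch to B (3 → 5). Not NE.
(T, X, Back): Agent 2 can switch to Y (1 → 3). Not NE.
(T, Y, Front): Agent 2 can switch to X (3 → 5). Not NE.
(T, Y, Back): Agent 1 can switch to B (2 → 12). Not NE.
(B, X, Front): Agent 2 can switch to Y (7 → 8). Not NE.
(B, X, Back): Agent 1 can switch to T (5 → 6). Not NE.
(B, Y, Front): Agent 1 can switch to T (5 → 8). Not NE.
(B, Y, Back): Agent 2 can switch to X (1 → 11). Not NE.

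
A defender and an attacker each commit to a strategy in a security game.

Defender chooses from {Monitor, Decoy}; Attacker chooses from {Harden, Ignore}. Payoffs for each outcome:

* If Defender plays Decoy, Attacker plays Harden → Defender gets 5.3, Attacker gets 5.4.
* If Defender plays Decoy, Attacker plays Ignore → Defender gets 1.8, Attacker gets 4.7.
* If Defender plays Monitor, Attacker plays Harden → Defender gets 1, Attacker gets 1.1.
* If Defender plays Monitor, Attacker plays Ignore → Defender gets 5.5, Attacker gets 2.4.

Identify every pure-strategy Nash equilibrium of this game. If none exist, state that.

(Monitor, Ignore); (Decoy, Harden)

Check each profile: it is a Nash equilibrium iff no player can strictly gain by switching unilaterally.
(Monitor, Harden): Defender can switch to Decoy (1 → 5.3). Not NE.
(Monitor, Ignore): Defender gets 5.5, best alternative 1.8; Attacker gets 2.4, best alternative 1.1. No profitable deviation — NE.
(Decoy, Harden): Defender gets 5.3, best alternative 1; Attacker gets 5.4, best alternative 4.7. No profitable deviation — NE.
(Decoy, Ignore): Defender can switch to Monitor (1.8 → 5.5). Not NE.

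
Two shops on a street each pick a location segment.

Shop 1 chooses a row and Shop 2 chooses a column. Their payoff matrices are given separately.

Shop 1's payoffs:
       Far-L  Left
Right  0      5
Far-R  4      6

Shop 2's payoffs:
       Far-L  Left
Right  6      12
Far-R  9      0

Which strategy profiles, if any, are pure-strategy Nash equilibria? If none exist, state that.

Shop 1 against Far-L: payoffs 0, 4 → best response Far-R.
Shop 1 against Left: payoffs 5, 6 → best response Far-R.
Shop 2 against Right: payoffs 6, 12 → best response Left.
Shop 2 against Far-R: payoffs 9, 0 → best response Far-L.
Mutual best responses: (Far-R, Far-L).

Pure NE: (Far-R, Far-L)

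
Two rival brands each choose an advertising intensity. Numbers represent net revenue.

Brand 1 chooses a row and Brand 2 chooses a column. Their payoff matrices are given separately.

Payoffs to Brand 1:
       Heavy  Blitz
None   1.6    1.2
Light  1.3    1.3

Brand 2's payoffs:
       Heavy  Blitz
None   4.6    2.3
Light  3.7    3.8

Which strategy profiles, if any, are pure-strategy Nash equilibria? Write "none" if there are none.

Brand 1 against Heavy: payoffs 1.6, 1.3 → best response None.
Brand 1 against Blitz: payoffs 1.2, 1.3 → best response Light.
Brand 2 against None: payoffs 4.6, 2.3 → best response Heavy.
Brand 2 against Light: payoffs 3.7, 3.8 → best response Blitz.
Mutual best responses: (None, Heavy); (Light, Blitz).

Pure-strategy Nash equilibria: (None, Heavy) and (Light, Blitz)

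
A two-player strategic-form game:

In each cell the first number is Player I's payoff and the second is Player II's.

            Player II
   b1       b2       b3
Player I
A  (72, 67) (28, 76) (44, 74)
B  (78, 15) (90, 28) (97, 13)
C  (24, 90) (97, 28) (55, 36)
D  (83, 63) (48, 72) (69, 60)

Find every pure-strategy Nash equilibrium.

No pure-strategy Nash equilibrium.

Player I against b1: payoffs 72, 78, 24, 83 → best response D.
Player I against b2: payoffs 28, 90, 97, 48 → best response C.
Player I against b3: payoffs 44, 97, 55, 69 → best response B.
Player II against A: payoffs 67, 76, 74 → best response b2.
Player II against B: payoffs 15, 28, 13 → best response b2.
Player II against C: payoffs 90, 28, 36 → best response b1.
Player II against D: payoffs 63, 72, 60 → best response b2.
No profile is a mutual best response for all players.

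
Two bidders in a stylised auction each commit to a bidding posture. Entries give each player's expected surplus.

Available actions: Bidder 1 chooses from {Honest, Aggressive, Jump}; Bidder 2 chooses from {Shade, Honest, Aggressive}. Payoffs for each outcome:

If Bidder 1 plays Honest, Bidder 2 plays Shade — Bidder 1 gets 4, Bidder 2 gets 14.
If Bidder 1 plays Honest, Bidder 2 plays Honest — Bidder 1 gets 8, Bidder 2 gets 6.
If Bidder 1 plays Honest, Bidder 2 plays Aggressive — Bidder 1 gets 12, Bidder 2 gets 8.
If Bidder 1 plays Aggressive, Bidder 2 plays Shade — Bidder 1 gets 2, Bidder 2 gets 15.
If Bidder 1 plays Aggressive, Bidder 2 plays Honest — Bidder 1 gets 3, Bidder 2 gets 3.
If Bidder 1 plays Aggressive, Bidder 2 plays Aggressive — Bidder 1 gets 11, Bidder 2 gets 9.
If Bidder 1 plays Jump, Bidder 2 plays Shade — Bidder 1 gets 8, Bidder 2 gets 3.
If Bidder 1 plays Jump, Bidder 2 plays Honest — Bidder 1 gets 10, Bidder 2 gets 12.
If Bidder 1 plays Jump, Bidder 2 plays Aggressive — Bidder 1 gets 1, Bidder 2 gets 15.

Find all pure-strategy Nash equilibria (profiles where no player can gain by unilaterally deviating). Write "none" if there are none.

Check each profile: it is a Nash equilibrium iff no player can strictly gain by switching unilaterally.
(Honest, Shade): Bidder 1 can switch to Jump (4 → 8). Not NE.
(Honest, Honest): Bidder 1 can switch to Jump (8 → 10). Not NE.
(Honest, Aggressive): Bidder 2 can switch to Shade (8 → 14). Not NE.
(Aggressive, Shade): Bidder 1 can switch to Honest (2 → 4). Not NE.
(Aggressive, Honest): Bidder 1 can switch to Honest (3 → 8). Not NE.
(Aggressive, Aggressive): Bidder 1 can switch to Honest (11 → 12). Not NE.
(The remaining 3 profiles each have a profitable deviation by the same check.)

none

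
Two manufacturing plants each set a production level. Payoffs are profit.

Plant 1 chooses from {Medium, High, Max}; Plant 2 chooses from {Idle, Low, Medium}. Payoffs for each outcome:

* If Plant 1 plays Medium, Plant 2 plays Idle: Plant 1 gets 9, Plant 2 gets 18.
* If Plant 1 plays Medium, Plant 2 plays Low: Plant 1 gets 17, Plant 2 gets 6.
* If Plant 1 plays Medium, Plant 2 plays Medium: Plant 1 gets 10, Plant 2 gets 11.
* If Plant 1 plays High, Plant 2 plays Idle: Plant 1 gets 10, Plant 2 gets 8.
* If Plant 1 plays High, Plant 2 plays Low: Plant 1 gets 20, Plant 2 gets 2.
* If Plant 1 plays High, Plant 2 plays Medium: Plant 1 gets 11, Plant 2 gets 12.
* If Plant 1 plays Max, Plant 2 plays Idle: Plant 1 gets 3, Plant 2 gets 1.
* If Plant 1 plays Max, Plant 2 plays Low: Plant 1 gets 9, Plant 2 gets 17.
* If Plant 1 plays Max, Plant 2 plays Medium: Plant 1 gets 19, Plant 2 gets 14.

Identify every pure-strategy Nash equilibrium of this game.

Plant 1 against Idle: payoffs 9, 10, 3 → best response High.
Plant 1 against Low: payoffs 17, 20, 9 → best response High.
Plant 1 against Medium: payoffs 10, 11, 19 → best response Max.
Plant 2 against Medium: payoffs 18, 6, 11 → best response Idle.
Plant 2 against High: payoffs 8, 2, 12 → best response Medium.
Plant 2 against Max: payoffs 1, 17, 14 → best response Low.
No profile is a mutual best response for all players.

There is no pure-strategy Nash equilibrium.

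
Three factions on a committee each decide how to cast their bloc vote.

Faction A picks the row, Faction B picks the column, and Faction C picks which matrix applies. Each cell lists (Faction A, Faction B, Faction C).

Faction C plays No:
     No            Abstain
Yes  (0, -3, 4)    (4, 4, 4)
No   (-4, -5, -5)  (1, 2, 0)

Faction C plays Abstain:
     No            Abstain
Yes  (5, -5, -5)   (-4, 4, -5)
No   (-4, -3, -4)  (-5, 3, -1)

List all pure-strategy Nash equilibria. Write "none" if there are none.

(Yes, Abstain, No)

Faction A against (No, No): payoffs 0, -4 → best response Yes.
Faction A against (No, Abstain): payoffs 5, -4 → best response Yes.
Faction A against (Abstain, No): payoffs 4, 1 → best response Yes.
Faction A against (Abstain, Abstain): payoffs -4, -5 → best response Yes.
Faction B against (Yes, No): payoffs -3, 4 → best response Abstain.
Faction B against (Yes, Abstain): payoffs -5, 4 → best response Abstain.
Faction B against (No, No): payoffs -5, 2 → best response Abstain.
Faction B against (No, Abstain): payoffs -3, 3 → best response Abstain.
Faction C against (Yes, No): payoffs 4, -5 → best response No.
Faction C against (Yes, Abstain): payoffs 4, -5 → best response No.
Faction C against (No, No): payoffs -5, -4 → best response Abstain.
Faction C against (No, Abstain): payoffs 0, -1 → best response No.
Mutual best responses: (Yes, Abstain, No).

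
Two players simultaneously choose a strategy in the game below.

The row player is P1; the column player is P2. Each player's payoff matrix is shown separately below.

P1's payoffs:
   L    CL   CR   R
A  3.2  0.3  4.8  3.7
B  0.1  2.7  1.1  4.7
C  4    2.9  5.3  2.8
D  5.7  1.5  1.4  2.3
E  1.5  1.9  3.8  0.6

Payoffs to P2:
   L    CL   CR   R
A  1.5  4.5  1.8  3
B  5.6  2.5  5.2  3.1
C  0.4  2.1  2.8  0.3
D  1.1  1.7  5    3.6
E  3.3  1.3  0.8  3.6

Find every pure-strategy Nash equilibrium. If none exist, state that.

(C, CR)

P1 against L: payoffs 3.2, 0.1, 4, 5.7, 1.5 → best response D.
P1 against CL: payoffs 0.3, 2.7, 2.9, 1.5, 1.9 → best response C.
P1 against CR: payoffs 4.8, 1.1, 5.3, 1.4, 3.8 → best response C.
P1 against R: payoffs 3.7, 4.7, 2.8, 2.3, 0.6 → best response B.
P2 against A: payoffs 1.5, 4.5, 1.8, 3 → best response CL.
P2 against B: payoffs 5.6, 2.5, 5.2, 3.1 → best response L.
P2 against C: payoffs 0.4, 2.1, 2.8, 0.3 → best response CR.
P2 against D: payoffs 1.1, 1.7, 5, 3.6 → best response CR.
P2 against E: payoffs 3.3, 1.3, 0.8, 3.6 → best response R.
Mutual best responses: (C, CR).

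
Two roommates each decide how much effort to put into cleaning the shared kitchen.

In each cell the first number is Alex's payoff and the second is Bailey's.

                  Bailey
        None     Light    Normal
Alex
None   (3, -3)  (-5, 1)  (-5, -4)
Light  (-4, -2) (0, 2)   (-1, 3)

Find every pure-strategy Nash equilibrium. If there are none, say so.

Check each profile: it is a Nash equilibrium iff no player can strictly gain by switching unilaterally.
(None, None): Bailey can switch to Light (-3 → 1). Not NE.
(None, Light): Alex can switch to Light (-5 → 0). Not NE.
(None, Normal): Alex can switch to Light (-5 → -1). Not NE.
(Light, None): Alex can switch to None (-4 → 3). Not NE.
(Light, Light): Bailey can switch to Normal (2 → 3). Not NE.
(Light, Normal): Alex gets -1, best alternative -5; Bailey gets 3, best alternative 2. No profitable deviation — NE.

(Light, Normal)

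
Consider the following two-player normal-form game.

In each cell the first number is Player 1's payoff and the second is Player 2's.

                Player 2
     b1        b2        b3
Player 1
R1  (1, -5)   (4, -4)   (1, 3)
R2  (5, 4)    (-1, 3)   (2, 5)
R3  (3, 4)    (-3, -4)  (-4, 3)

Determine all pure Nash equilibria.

Player 1 against b1: payoffs 1, 5, 3 → best response R2.
Player 1 against b2: payoffs 4, -1, -3 → best response R1.
Player 1 against b3: payoffs 1, 2, -4 → best response R2.
Player 2 against R1: payoffs -5, -4, 3 → best response b3.
Player 2 against R2: payoffs 4, 3, 5 → best response b3.
Player 2 against R3: payoffs 4, -4, 3 → best response b1.
Mutual best responses: (R2, b3).

The unique pure-strategy Nash equilibrium is (R2, b3).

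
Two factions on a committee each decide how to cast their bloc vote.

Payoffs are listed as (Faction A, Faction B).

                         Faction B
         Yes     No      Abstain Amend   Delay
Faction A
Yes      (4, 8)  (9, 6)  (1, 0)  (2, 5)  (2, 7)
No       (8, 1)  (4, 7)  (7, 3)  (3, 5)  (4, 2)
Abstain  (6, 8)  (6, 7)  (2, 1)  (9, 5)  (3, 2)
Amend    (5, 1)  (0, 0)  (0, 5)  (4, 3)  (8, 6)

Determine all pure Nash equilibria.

(Amend, Delay)

Mark each player's best response to every combination of opponents' strategies; a profile where every player is best-responding is a pure Nash equilibrium.
Faction A against Yes: payoffs 4, 8, 6, 5 → best response No.
Faction A against No: payoffs 9, 4, 6, 0 → best response Yes.
Faction A against Abstain: payoffs 1, 7, 2, 0 → best response No.
Faction A against Amend: payoffs 2, 3, 9, 4 → best response Abstain.
Faction A against Delay: payoffs 2, 4, 3, 8 → best response Amend.
Faction B against Yes: payoffs 8, 6, 0, 5, 7 → best response Yes.
Faction B against No: payoffs 1, 7, 3, 5, 2 → best response No.
Faction B against Abstain: payoffs 8, 7, 1, 5, 2 → best response Yes.
Faction B against Amend: payoffs 1, 0, 5, 3, 6 → best response Delay.
Mutual best responses: (Amend, Delay).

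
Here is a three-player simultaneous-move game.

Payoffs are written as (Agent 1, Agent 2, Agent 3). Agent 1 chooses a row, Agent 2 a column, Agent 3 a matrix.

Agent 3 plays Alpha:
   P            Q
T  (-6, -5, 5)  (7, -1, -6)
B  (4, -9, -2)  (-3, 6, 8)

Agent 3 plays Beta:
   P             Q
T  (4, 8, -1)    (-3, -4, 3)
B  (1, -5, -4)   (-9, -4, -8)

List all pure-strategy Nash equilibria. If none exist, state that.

Agent 1 against (P, Alpha): payoffs -6, 4 → best response B.
Agent 1 against (P, Beta): payoffs 4, 1 → best response T.
Agent 1 against (Q, Alpha): payoffs 7, -3 → best response T.
Agent 1 against (Q, Beta): payoffs -3, -9 → best response T.
Agent 2 against (T, Alpha): payoffs -5, -1 → best response Q.
Agent 2 against (T, Beta): payoffs 8, -4 → best response P.
Agent 2 against (B, Alpha): payoffs -9, 6 → best response Q.
Agent 2 against (B, Beta): payoffs -5, -4 → best response Q.
Agent 3 against (T, P): payoffs 5, -1 → best response Alpha.
Agent 3 against (T, Q): payoffs -6, 3 → best response Beta.
Agent 3 against (B, P): payoffs -2, -4 → best response Alpha.
Agent 3 against (B, Q): payoffs 8, -8 → best response Alpha.
No profile is a mutual best response for all players.

No pure-strategy Nash equilibrium.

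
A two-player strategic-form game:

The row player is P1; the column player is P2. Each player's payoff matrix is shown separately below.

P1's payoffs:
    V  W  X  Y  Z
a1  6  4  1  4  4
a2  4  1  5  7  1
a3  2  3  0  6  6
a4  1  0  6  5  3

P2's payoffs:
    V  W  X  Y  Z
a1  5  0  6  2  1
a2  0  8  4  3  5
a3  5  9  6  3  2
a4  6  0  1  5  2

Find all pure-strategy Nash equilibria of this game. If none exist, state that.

There is no pure-strategy Nash equilibrium.

(a1, V): P2 can switch to X (5 → 6). Not NE.
(a1, W): P2 can switch to V (0 → 5). Not NE.
(a1, X): P1 can switch to a2 (1 → 5). Not NE.
(a1, Y): P1 can switch to a2 (4 → 7). Not NE.
(a1, Z): P1 can switch to a3 (4 → 6). Not NE.
(a2, V): P1 can switch to a1 (4 → 6). Not NE.
(a2, W): P1 can switch to a1 (1 → 4). Not NE.
(a2, X): P1 can switch to a4 (5 → 6). Not NE.
(a2, Y): P2 can switch to W (3 → 8). Not NE.
(a2, Z): P1 can switch to a1 (1 → 4). Not NE.
(The remaining 10 profiles each have a profitable deviation by the same check.)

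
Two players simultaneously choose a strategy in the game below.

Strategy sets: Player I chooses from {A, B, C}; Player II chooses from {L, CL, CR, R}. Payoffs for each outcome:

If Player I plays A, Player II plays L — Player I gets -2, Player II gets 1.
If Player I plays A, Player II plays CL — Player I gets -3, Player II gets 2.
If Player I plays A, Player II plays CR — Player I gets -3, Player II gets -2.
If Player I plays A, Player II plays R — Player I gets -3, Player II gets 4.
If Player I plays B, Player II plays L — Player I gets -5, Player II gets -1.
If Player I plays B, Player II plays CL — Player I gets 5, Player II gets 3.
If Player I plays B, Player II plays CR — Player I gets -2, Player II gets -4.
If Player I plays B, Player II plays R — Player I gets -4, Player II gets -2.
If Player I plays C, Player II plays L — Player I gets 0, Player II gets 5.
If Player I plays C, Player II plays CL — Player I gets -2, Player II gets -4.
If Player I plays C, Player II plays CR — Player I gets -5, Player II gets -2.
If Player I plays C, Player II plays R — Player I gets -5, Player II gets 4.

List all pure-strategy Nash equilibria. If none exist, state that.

(A, L): Player I can switch to C (-2 → 0). Not NE.
(A, CL): Player I can switch to B (-3 → 5). Not NE.
(A, CR): Player I can switch to B (-3 → -2). Not NE.
(A, R): Player I gets -3, best alternative -4; Player II gets 4, best alternative 2. No profitable deviation — NE.
(B, L): Player I can switch to A (-5 → -2). Not NE.
(B, CL): Player I gets 5, best alternative -2; Player II gets 3, best alternative -1. No profitable deviation — NE.
(B, CR): Player II can switch to L (-4 → -1). Not NE.
(B, R): Player I can switch to A (-4 → -3). Not NE.
(C, L): Player I gets 0, best alternative -2; Player II gets 5, best alternative 4. No profitable deviation — NE.
(C, CL): Player I can switch to B (-2 → 5). Not NE.
(C, CR): Player I can switch to A (-5 → -3). Not NE.
(The remaining 1 profile has a profitable deviation by the same check.)

Pure-strategy Nash equilibria: (A, R) and (B, CL) and (C, L)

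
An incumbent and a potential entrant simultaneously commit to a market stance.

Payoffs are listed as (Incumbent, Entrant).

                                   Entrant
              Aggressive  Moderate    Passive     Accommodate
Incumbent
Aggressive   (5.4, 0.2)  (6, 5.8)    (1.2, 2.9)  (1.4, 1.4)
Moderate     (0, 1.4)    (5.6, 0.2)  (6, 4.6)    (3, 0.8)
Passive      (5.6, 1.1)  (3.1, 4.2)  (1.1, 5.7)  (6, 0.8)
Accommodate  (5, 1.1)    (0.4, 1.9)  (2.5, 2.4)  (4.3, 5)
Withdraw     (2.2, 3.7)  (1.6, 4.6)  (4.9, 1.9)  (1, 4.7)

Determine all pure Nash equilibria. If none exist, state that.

Mark each player's best response to every combination of opponents' strategies; a profile where every player is best-responding is a pure Nash equilibrium.
Incumbent against Aggressive: payoffs 5.4, 0, 5.6, 5, 2.2 → best response Passive.
Incumbent against Moderate: payoffs 6, 5.6, 3.1, 0.4, 1.6 → best response Aggressive.
Incumbent against Passive: payoffs 1.2, 6, 1.1, 2.5, 4.9 → best response Moderate.
Incumbent against Accommodate: payoffs 1.4, 3, 6, 4.3, 1 → best response Passive.
Entrant against Aggressive: payoffs 0.2, 5.8, 2.9, 1.4 → best response Moderate.
Entrant against Moderate: payoffs 1.4, 0.2, 4.6, 0.8 → best response Passive.
Entrant against Passive: payoffs 1.1, 4.2, 5.7, 0.8 → best response Passive.
Entrant against Accommodate: payoffs 1.1, 1.9, 2.4, 5 → best response Accommodate.
Entrant against Withdraw: payoffs 3.7, 4.6, 1.9, 4.7 → best response Accommodate.
Mutual best responses: (Aggressive, Moderate); (Moderate, Passive).

(Aggressive, Moderate), (Moderate, Passive)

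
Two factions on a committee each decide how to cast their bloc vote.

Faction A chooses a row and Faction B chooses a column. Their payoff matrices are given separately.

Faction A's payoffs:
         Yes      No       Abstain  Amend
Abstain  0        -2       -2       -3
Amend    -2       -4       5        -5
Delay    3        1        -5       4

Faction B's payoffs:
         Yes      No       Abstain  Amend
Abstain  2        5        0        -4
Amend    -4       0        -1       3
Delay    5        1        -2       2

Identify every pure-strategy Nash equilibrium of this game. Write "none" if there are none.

Pure NE: (Delay, Yes)

(Abstain, Yes): Faction A can switch to Delay (0 → 3). Not NE.
(Abstain, No): Faction A can switch to Delay (-2 → 1). Not NE.
(Abstain, Abstain): Faction A can switch to Amend (-2 → 5). Not NE.
(Abstain, Amend): Faction A can switch to Delay (-3 → 4). Not NE.
(Amend, Yes): Faction A can switch to Abstain (-2 → 0). Not NE.
(Amend, No): Faction A can switch to Abstain (-4 → -2). Not NE.
(Amend, Abstain): Faction B can switch to No (-1 → 0). Not NE.
(Amend, Amend): Faction A can switch to Abstain (-5 → -3). Not NE.
(Delay, Yes): Faction A gets 3, best alternative 0; Faction B gets 5, best alternative 2. No profitable deviation — NE.
(The remaining 3 profiles each have a profitable deviation by the same check.)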